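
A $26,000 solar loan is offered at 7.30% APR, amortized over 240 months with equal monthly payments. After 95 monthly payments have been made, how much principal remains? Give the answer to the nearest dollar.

With monthly rate i = 7.3%/12 = 0.0060833, the balance after k of n payments is P · [(1+i)^n − (1+i)^k] / [(1+i)^n − 1].
(1+0.0060833)^240 = 4.28695673 and (1+0.0060833)^95 = 1.77920375, so the balance is 26,000 × (4.28695673 − 1.77920375) / (4.28695673 − 1) = $19,836.46.

$19,836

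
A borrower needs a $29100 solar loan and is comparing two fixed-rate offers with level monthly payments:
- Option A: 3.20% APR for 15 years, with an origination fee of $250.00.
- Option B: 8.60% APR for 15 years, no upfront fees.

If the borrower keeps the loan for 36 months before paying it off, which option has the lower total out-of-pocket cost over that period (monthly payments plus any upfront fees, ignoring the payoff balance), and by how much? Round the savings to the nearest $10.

Option A by $2,790

Option A: monthly rate = 3.2%/12 = 0.0026667; payment = 29,100 × 0.0026667 / (1 − (1+0.0026667)^−180) = $203.77.
Option B: monthly rate = 8.6%/12 = 0.0071667; payment = 29,100 × 0.0071667 / (1 − (1+0.0071667)^−180) = $288.27.
Over 36 months: Option A costs 36 × $203.77 + $250.00 = $7,585.72; Option B costs 36 × $288.27 = $10,377.72.
Option A is cheaper by $10,377.72 − $7,585.72 = $2,792.00.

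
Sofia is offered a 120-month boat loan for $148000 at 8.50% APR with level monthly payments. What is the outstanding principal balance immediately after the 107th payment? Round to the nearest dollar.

With monthly rate i = 8.5%/12 = 0.0070833, the balance after k of n payments is P · [(1+i)^n − (1+i)^k] / [(1+i)^n − 1].
(1+0.0070833)^120 = 2.33264712 and (1+0.0070833)^107 = 2.12813283, so the balance is 148,000 × (2.33264712 − 2.12813283) / (2.33264712 − 1) = $22,712.78.

$22,713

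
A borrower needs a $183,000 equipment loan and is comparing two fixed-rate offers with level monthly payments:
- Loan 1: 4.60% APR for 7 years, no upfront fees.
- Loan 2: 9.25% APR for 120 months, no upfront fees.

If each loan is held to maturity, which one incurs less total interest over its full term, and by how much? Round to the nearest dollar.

Loan 1: monthly rate = 4.6%/12 = 0.0038333; payment = 183,000 × 0.0038333 / (1 − (1+0.0038333)^−84) = $2,552.25.
Total interest on Loan 1 = 84 × $2,552.25 − $183,000 = $31,389.00.
Loan 2: monthly rate = 9.25%/12 = 0.0077083; payment = 183,000 × 0.0077083 / (1 − (1+0.0077083)^−120) = $2,343.00.
Total interest on Loan 2 = 120 × $2,343.00 − $183,000 = $98,160.00.
Loan 1 is lower by $66,771.00.

Loan 1 by $66,771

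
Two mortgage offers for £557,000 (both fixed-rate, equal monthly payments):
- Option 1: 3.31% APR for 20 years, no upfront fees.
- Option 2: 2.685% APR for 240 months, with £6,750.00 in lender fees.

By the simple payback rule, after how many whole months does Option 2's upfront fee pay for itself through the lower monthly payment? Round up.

Option 1: at 3.31% the monthly rate is 0.0027583, so the payment is 557,000 × 0.0027583 / (1 − 1.0027583^−240) = £3,176.26.
Option 2: at 2.685% the monthly rate is 0.0022375, so the payment is 557,000 × 0.0022375 / (1 − 1.0022375^−240) = £3,002.02.
Monthly savings = £3,176.26 − £3,002.02 = £174.24.
Break-even = £6,750.00 / £174.24 = 38.74 → 39 months.

39 months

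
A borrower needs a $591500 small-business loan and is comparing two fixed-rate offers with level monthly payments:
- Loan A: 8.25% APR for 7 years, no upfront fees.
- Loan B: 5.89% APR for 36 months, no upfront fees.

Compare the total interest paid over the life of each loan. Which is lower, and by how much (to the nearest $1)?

Loan A: monthly rate = 8.25%/12 = 0.0068750; payment = 591,500 × 0.0068750 / (1 − (1+0.0068750)^−84) = $9,293.09.
Total interest on Loan A = 84 × $9,293.09 − $591,500 = $189,119.56.
Loan B: at 5.89% the monthly rate is 0.0049083, so the payment is 591,500 × 0.0049083 / (1 − 1.0049083^−36) = $17,965.11.
Total interest on Loan B = 36 × $17,965.11 − $591,500 = $55,243.96.
Loan B is lower by $133,875.60.

Loan B by $133,876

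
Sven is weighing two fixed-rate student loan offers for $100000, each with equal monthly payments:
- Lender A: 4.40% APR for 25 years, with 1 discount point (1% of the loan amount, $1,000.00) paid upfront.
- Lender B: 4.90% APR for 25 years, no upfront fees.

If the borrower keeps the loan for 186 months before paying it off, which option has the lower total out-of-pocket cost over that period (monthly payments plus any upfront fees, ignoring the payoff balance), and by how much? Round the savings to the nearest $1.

Lender A by $4,321

Lender A: monthly rate = 4.4%/12 = 0.0036667; payment = 100,000 × 0.0036667 / (1 − (1+0.0036667)^−300) = $550.17.
Lender B: at 4.90% the monthly rate is 0.0040833, so the payment is 100,000 × 0.0040833 / (1 − 1.0040833^−300) = $578.78.
Over 186 months: Lender A costs 186 × $550.17 + $1,000.00 = $103,331.62; Lender B costs 186 × $578.78 = $107,653.08.
Lender A is cheaper by $107,653.08 − $103,331.62 = $4,321.46.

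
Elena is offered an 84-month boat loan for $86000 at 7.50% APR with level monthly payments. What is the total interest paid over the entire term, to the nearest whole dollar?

Monthly rate = 7.5%/12 = 0.0062500; payment = 86,000 × 0.0062500 / (1 − (1+0.0062500)^−84) = $1,319.09.
Total paid = 84 × $1,319.09 = $110,803.56; interest = $110,803.56 − $86,000 = $24,803.56.

$24,804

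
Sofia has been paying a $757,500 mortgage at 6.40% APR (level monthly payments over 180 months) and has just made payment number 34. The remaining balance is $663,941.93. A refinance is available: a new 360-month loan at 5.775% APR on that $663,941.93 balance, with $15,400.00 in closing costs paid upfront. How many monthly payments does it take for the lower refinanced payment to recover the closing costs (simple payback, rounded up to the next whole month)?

6 months

Current payment = 757,500 × 6.4%/12 / (1 − (1+0.0053333)^−180) = $6,557.07.
Refinanced payment = 663,941.93 × 0.0048125 / (1 − (1+0.0048125)^−360) = $3,885.14.
Monthly savings = $6,557.07 − $3,885.14 = $2,671.93.
Break-even = $15,400.00 / $2,671.93 = 5.76 → 6 months.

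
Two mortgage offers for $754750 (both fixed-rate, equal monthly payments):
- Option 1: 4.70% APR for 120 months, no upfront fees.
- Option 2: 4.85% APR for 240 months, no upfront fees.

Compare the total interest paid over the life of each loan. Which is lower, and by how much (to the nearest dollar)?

Option 1: monthly rate = 4.7%/12 = 0.0039167; payment = 754,750 × 0.0039167 / (1 − (1+0.0039167)^−120) = $7,895.08.
Total interest on Option 1 = 120 × $7,895.08 − $754,750 = $192,659.60.
Option 2: at 4.85% the monthly rate is 0.0040417, so the payment is 754,750 × 0.0040417 / (1 − 1.0040417^−240) = $4,918.69.
Total interest on Option 2 = 240 × $4,918.69 − $754,750 = $425,735.60.
Option 1 is lower by $233,076.00.

Option 1 by $233,076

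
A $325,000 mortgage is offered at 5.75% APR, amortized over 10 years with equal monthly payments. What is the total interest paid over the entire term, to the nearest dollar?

At 5.75% the monthly rate is 0.0047917, so the payment is 325,000 × 0.0047917 / (1 − 1.0047917^−120) = $3,567.50.
Total paid = 120 × $3,567.50 = $428,100.00; interest = $428,100.00 − $325,000 = $103,100.00.

$103,100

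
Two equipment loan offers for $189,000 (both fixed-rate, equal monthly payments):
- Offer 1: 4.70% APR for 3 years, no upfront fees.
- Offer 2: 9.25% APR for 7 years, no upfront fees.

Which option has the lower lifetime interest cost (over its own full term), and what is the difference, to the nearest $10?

Offer 1 by $54,440

Offer 1: monthly rate = 4.7%/12 = 0.0039167; payment = 189,000 × 0.0039167 / (1 − (1+0.0039167)^−36) = $5,639.08.
Total interest on Offer 1 = 36 × $5,639.08 − $189,000 = $14,006.88.
Offer 2: monthly rate = 9.25%/12 = 0.0077083; payment = 189,000 × 0.0077083 / (1 − (1+0.0077083)^−84) = $3,064.87.
Total interest on Offer 2 = 84 × $3,064.87 − $189,000 = $68,449.08.
Offer 1 is lower by $54,442.20.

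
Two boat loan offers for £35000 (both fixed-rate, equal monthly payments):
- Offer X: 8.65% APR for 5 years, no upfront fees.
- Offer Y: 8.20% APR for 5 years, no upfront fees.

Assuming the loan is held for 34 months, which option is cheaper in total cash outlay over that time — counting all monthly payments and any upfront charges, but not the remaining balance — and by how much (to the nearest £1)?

Offer X: at 8.65% the monthly rate is 0.0072083, so the payment is 35,000 × 0.0072083 / (1 − 1.0072083^−60) = £720.61.
Offer Y: monthly rate = 8.2%/12 = 0.0068333; payment = 35,000 × 0.0068333 / (1 − (1+0.0068333)^−60) = £713.03.
Over 34 months: Offer X costs 34 × £720.61 = £24,500.74; Offer Y costs 34 × £713.03 = £24,243.02.
Offer Y is cheaper by £24,500.74 − £24,243.02 = £257.72.

Offer Y by £258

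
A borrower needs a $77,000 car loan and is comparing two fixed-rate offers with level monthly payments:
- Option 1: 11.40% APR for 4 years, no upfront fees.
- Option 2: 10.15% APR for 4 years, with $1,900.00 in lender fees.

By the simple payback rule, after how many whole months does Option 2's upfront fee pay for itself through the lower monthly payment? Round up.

41 months

Option 1: monthly rate = 11.4%/12 = 0.0095000; payment = 77,000 × 0.0095000 / (1 − (1+0.0095000)^−48) = $2,005.10.
Option 2: at 10.15% the monthly rate is 0.0084583, so the payment is 77,000 × 0.0084583 / (1 − 1.0084583^−48) = $1,958.47.
Monthly savings = $2,005.10 − $1,958.47 = $46.63.
Break-even = $1,900.00 / $46.63 = 40.75 → 41 months.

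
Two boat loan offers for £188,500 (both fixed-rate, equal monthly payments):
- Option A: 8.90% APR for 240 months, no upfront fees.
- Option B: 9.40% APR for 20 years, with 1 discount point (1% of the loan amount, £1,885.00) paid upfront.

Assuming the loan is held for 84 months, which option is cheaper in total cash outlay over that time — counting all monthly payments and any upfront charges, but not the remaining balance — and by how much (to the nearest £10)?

Option A by £7,000

Option A: monthly rate = 8.9%/12 = 0.0074167; payment = 188,500 × 0.0074167 / (1 − (1+0.0074167)^−240) = £1,683.88.
Option B: monthly rate = 9.4%/12 = 0.0078333; payment = 188,500 × 0.0078333 / (1 − (1+0.0078333)^−240) = £1,744.78.
Over 84 months: Option A costs 84 × £1,683.88 = £141,445.92; Option B costs 84 × £1,744.78 + £1,885.00 = £148,446.52.
Option A is cheaper by £148,446.52 − £141,445.92 = £7,000.60.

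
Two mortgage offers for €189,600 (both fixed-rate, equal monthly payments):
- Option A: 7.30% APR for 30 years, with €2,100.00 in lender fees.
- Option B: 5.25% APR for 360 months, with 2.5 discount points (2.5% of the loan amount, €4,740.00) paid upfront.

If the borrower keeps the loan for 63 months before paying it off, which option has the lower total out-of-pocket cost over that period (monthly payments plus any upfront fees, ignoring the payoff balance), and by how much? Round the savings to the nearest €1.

Option B by €13,290

Option A: at 7.30% the monthly rate is 0.0060833, so the payment is 189,600 × 0.0060833 / (1 − 1.0060833^−360) = €1,299.84.
Option B: monthly rate = 5.25%/12 = 0.0043750; payment = 189,600 × 0.0043750 / (1 − (1+0.0043750)^−360) = €1,046.98.
Over 63 months: Option A costs 63 × €1,299.84 + €2,100.00 = €83,989.92; Option B costs 63 × €1,046.98 + €4,740.00 = €70,699.74.
Option B is cheaper by €83,989.92 − €70,699.74 = €13,290.18.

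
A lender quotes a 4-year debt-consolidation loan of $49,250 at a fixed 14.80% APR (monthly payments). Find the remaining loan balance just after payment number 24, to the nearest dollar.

With monthly rate i = 14.8%/12 = 0.0123333, the balance after k of n payments is P · [(1+i)^n − (1+i)^k] / [(1+i)^n − 1].
(1+0.0123333)^48 = 1.80106665 and (1+0.0123333)^24 = 1.34203825, so the balance is 49,250 × (1.80106665 − 1.34203825) / (1.80106665 − 1) = $28,221.31.

$28,221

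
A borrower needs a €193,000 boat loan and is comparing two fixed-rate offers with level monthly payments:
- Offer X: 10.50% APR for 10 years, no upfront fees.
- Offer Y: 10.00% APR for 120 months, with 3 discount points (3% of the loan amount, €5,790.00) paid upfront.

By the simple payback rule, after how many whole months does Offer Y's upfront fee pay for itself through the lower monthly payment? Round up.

Offer X: at 10.50% the monthly rate is 0.0087500, so the payment is 193,000 × 0.0087500 / (1 − 1.0087500^−120) = €2,604.25.
Offer Y: monthly rate = 10%/12 = 0.0083333; payment = 193,000 × 0.0083333 / (1 − (1+0.0083333)^−120) = €2,550.51.
Monthly savings = €2,604.25 − €2,550.51 = €53.74.
Break-even = €5,790.00 / €53.74 = 107.74 → 108 months.

108 months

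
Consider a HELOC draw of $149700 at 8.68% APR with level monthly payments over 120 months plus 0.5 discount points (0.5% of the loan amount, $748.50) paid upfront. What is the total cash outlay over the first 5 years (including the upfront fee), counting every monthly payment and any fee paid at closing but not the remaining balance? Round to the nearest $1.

$112,979

Monthly rate = 8.68%/12 = 0.0072333; payment = 149,700 × 0.0072333 / (1 − (1+0.0072333)^−120) = $1,870.51.
Total outlay = 60 × $1,870.51 + $748.50 = $112,979.10.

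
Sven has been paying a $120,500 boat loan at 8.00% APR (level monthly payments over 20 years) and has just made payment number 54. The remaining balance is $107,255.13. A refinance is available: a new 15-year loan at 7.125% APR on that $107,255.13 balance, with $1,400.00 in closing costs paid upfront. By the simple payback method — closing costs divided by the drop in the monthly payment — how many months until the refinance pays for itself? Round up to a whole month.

Current payment = 120,500 × 8%/12 / (1 − (1+0.0066667)^−240) = $1,007.91.
Refinanced payment = 107,255.13 × 0.0059375 / (1 − (1+0.0059375)^−180) = $971.55.
Monthly savings = $1,007.91 − $971.55 = $36.36.
Break-even = $1,400.00 / $36.36 = 38.50 → 39 months.

39 months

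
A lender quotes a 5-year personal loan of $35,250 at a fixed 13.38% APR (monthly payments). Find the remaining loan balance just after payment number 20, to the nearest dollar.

With monthly rate i = 13.38%/12 = 0.0111500, the balance after k of n payments is P · [(1+i)^n − (1+i)^k] / [(1+i)^n − 1].
(1+0.0111500)^60 = 1.94506971 and (1+0.0111500)^20 = 1.24827917, so the balance is 35,250 × (1.94506971 − 1.24827917) / (1.94506971 − 1) = $25,989.48.

$25,989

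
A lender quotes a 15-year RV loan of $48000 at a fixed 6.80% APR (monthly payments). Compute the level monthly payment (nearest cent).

Monthly rate = 6.8%/12 = 0.0056667; payment = 48,000 × 0.0056667 / (1 − (1+0.0056667)^−180) = $426.09.

$426.09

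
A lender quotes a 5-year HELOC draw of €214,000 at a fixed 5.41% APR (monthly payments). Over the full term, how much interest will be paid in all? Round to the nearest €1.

€30,726

At 5.41% the monthly rate is 0.0045083, so the payment is 214,000 × 0.0045083 / (1 − 1.0045083^−60) = €4,078.76.
Total paid = 60 × €4,078.76 = €244,725.60; interest = €244,725.60 − €214,000 = €30,725.60.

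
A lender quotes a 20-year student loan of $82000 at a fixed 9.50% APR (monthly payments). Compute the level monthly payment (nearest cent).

Monthly rate = 9.5%/12 = 0.0079167; payment = 82,000 × 0.0079167 / (1 − (1+0.0079167)^−240) = $764.35.

$764.35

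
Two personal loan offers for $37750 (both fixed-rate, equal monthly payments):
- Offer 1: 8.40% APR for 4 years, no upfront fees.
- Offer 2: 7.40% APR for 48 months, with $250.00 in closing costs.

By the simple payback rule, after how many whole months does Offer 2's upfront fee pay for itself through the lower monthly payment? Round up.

Offer 1: at 8.40% the monthly rate is 0.0070000, so the payment is 37,750 × 0.0070000 / (1 − 1.0070000^−48) = $928.69.
Offer 2: at 7.40% the monthly rate is 0.0061667, so the payment is 37,750 × 0.0061667 / (1 − 1.0061667^−48) = $910.99.
Monthly savings = $928.69 − $910.99 = $17.70.
Break-even = $250.00 / $17.70 = 14.12 → 15 months.

15 months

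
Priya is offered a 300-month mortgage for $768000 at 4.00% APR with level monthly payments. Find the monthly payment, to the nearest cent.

Monthly rate = 4%/12 = 0.0033333; payment = 768,000 × 0.0033333 / (1 − (1+0.0033333)^−300) = $4,053.79.

$4,053.79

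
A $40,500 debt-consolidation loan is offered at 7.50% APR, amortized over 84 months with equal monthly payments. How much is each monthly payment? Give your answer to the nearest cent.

Monthly rate = 7.5%/12 = 0.0062500; payment = 40,500 × 0.0062500 / (1 − (1+0.0062500)^−84) = $621.20.

$621.20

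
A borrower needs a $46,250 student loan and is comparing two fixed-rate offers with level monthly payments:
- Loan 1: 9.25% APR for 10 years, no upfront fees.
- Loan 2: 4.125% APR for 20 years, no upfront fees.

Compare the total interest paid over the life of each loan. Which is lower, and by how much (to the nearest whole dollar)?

Loan 1: at 9.25% the monthly rate is 0.0077083, so the payment is 46,250 × 0.0077083 / (1 − 1.0077083^−120) = $592.15.
Total interest on Loan 1 = 120 × $592.15 − $46,250 = $24,808.00.
Loan 2: at 4.125% the monthly rate is 0.0034375, so the payment is 46,250 × 0.0034375 / (1 − 1.0034375^−240) = $283.32.
Total interest on Loan 2 = 240 × $283.32 − $46,250 = $21,746.80.
Loan 2 is lower by $3,061.20.

Loan 2 by $3,061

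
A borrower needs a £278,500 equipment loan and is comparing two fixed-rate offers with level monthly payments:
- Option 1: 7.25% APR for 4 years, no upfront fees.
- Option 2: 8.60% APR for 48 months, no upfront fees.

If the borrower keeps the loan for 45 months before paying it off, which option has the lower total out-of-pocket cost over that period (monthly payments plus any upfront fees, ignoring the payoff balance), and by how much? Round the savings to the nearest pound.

Option 1 by £7,935

Option 1: monthly rate = 7.25%/12 = 0.0060417; payment = 278,500 × 0.0060417 / (1 − (1+0.0060417)^−48) = £6,701.38.
Option 2: monthly rate = 8.6%/12 = 0.0071667; payment = 278,500 × 0.0071667 / (1 − (1+0.0071667)^−48) = £6,877.71.
Over 45 months: Option 1 costs 45 × £6,701.38 = £301,562.10; Option 2 costs 45 × £6,877.71 = £309,496.95.
Option 1 is cheaper by £309,496.95 − £301,562.10 = £7,934.85.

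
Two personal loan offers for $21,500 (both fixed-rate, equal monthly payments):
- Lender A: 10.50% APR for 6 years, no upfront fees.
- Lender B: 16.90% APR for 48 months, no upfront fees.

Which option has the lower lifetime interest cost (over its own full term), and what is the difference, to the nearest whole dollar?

Lender A: monthly rate = 10.5%/12 = 0.0087500; payment = 21,500 × 0.0087500 / (1 − (1+0.0087500)^−72) = $403.75.
Total interest on Lender A = 72 × $403.75 − $21,500 = $7,570.00.
Lender B: at 16.90% the monthly rate is 0.0140833, so the payment is 21,500 × 0.0140833 / (1 − 1.0140833^−48) = $619.27.
Total interest on Lender B = 48 × $619.27 − $21,500 = $8,224.96.
Lender A is lower by $654.96.

Lender A by $655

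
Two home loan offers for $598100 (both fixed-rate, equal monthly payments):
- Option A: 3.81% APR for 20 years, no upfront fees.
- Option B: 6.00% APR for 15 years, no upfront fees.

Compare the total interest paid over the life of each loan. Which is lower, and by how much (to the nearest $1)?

Option A by $52,935

Option A: at 3.81% the monthly rate is 0.0031750, so the payment is 598,100 × 0.0031750 / (1 − 1.0031750^−240) = $3,564.77.
Total interest on Option A = 240 × $3,564.77 − $598,100 = $257,444.80.
Option B: monthly rate = 6%/12 = 0.0050000; payment = 598,100 × 0.0050000 / (1 − (1+0.0050000)^−180) = $5,047.11.
Total interest on Option B = 180 × $5,047.11 − $598,100 = $310,379.80.
Option A is lower by $52,935.00.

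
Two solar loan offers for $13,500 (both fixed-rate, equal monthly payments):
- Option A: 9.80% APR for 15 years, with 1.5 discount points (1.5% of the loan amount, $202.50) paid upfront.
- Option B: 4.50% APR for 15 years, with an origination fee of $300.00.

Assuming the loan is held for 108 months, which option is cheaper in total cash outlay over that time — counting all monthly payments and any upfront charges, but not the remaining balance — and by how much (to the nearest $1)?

Option A: monthly rate = 9.8%/12 = 0.0081667; payment = 13,500 × 0.0081667 / (1 − (1+0.0081667)^−180) = $143.42.
Option B: monthly rate = 4.5%/12 = 0.0037500; payment = 13,500 × 0.0037500 / (1 − (1+0.0037500)^−180) = $103.27.
Over 108 months: Option A costs 108 × $143.42 + $202.50 = $15,691.86; Option B costs 108 × $103.27 + $300.00 = $11,453.16.
Option B is cheaper by $15,691.86 − $11,453.16 = $4,238.70.

Option B by $4,239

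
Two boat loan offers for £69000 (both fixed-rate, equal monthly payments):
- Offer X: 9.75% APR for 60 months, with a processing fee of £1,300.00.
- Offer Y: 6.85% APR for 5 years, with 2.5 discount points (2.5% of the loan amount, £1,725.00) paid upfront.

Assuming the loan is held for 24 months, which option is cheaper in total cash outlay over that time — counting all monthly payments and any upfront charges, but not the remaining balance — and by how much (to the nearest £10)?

Offer X: monthly rate = 9.75%/12 = 0.0081250; payment = 69,000 × 0.0081250 / (1 − (1+0.0081250)^−60) = £1,457.57.
Offer Y: monthly rate = 6.85%/12 = 0.0057083; payment = 69,000 × 0.0057083 / (1 − (1+0.0057083)^−60) = £1,361.40.
Over 24 months: Offer X costs 24 × £1,457.57 + £1,300.00 = £36,281.68; Offer Y costs 24 × £1,361.40 + £1,725.00 = £34,398.60.
Offer Y is cheaper by £36,281.68 − £34,398.60 = £1,883.08.

Offer Y by £1,880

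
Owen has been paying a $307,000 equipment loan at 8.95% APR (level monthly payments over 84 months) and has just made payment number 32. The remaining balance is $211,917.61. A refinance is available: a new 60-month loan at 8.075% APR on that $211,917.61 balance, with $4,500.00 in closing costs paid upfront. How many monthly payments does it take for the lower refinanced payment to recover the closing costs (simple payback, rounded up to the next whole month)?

Current payment = 307,000 × 8.95%/12 / (1 − (1+0.0074583)^−84) = $4,931.56.
Refinanced payment = 211,917.61 × 0.0067292 / (1 − (1+0.0067292)^−60) = $4,304.54.
Monthly savings = $4,931.56 − $4,304.54 = $627.02.
Break-even = $4,500.00 / $627.02 = 7.18 → 8 months.

8 months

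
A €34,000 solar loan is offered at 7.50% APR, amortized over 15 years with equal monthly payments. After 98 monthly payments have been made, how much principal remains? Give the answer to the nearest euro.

With monthly rate i = 7.5%/12 = 0.0062500, the balance after k of n payments is P · [(1+i)^n − (1+i)^k] / [(1+i)^n − 1].
(1+0.0062500)^180 = 3.06945173 and (1+0.0062500)^98 = 1.84152471, so the balance is 34,000 × (3.06945173 − 1.84152471) / (3.06945173 − 1) = €20,174.19.

€20,174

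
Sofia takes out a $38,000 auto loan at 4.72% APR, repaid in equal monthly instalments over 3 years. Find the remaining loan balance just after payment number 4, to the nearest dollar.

$34,038

With monthly rate i = 4.72%/12 = 0.0039333, the balance after k of n payments is P · [(1+i)^n − (1+i)^k] / [(1+i)^n − 1].
(1+0.0039333)^36 = 1.15179575 and (1+0.0039333)^4 = 1.01582640, so the balance is 38,000 × (1.15179575 − 1.01582640) / (1.15179575 − 1) = $34,038.08.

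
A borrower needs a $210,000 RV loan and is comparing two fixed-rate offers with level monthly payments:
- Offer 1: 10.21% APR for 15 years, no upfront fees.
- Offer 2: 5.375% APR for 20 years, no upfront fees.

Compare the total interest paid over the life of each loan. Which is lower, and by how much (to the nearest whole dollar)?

Offer 1: monthly rate = 10.21%/12 = 0.0085083; payment = 210,000 × 0.0085083 / (1 − (1+0.0085083)^−180) = $2,283.73.
Total interest on Offer 1 = 180 × $2,283.73 − $210,000 = $201,071.40.
Offer 2: at 5.375% the monthly rate is 0.0044792, so the payment is 210,000 × 0.0044792 / (1 − 1.0044792^−240) = $1,429.78.
Total interest on Offer 2 = 240 × $1,429.78 − $210,000 = $133,147.20.
Offer 2 is lower by $67,924.20.

Offer 2 by $67,924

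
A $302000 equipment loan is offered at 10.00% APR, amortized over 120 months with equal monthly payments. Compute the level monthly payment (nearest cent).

At 10.00% the monthly rate is 0.0083333, so the payment is 302,000 × 0.0083333 / (1 − 1.0083333^−120) = $3,990.95.

$3,990.95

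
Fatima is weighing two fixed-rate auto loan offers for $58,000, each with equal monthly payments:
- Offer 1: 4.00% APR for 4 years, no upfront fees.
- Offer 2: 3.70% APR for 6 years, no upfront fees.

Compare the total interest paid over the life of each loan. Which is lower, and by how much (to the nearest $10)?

Offer 1 by $1,900

Offer 1: monthly rate = 4%/12 = 0.0033333; payment = 58,000 × 0.0033333 / (1 − (1+0.0033333)^−48) = $1,309.59.
Total interest on Offer 1 = 48 × $1,309.59 − $58,000 = $4,860.32.
Offer 2: at 3.70% the monthly rate is 0.0030833, so the payment is 58,000 × 0.0030833 / (1 − 1.0030833^−72) = $899.51.
Total interest on Offer 2 = 72 × $899.51 − $58,000 = $6,764.72.
Offer 1 is lower by $1,904.40.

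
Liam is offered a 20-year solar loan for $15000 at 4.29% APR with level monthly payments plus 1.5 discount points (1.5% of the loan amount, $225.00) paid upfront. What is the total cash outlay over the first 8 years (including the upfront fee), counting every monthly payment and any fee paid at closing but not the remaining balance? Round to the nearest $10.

At 4.29% the monthly rate is 0.0035750, so the payment is 15,000 × 0.0035750 / (1 − 1.0035750^−240) = $93.21.
Total outlay = 96 × $93.21 + $225.00 = $9,173.16.

$9,170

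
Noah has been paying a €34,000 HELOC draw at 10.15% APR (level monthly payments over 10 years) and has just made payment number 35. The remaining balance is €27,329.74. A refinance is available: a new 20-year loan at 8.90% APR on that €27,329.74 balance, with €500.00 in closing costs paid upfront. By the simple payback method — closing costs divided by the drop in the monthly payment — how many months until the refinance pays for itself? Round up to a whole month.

Current payment = 34,000 × 10.15%/12 / (1 − (1+0.0084583)^−120) = €452.14.
Refinanced payment = 27,329.74 × 0.0074167 / (1 − (1+0.0074167)^−240) = €244.14.
Monthly savings = €452.14 − €244.14 = €208.00.
Break-even = €500.00 / €208.00 = 2.40 → 3 months.

3 months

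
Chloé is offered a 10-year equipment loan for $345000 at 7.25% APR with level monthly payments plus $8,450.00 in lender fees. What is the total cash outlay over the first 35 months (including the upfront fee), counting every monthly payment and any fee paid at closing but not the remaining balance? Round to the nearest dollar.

$150,212

Monthly rate = 7.25%/12 = 0.0060417; payment = 345,000 × 0.0060417 / (1 − (1+0.0060417)^−120) = $4,050.34.
Total outlay = 35 × $4,050.34 + $8,450.00 = $150,211.90.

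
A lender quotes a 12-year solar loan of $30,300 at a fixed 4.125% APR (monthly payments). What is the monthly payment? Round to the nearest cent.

$267.13

At 4.125% the monthly rate is 0.0034375, so the payment is 30,300 × 0.0034375 / (1 − 1.0034375^−144) = $267.13.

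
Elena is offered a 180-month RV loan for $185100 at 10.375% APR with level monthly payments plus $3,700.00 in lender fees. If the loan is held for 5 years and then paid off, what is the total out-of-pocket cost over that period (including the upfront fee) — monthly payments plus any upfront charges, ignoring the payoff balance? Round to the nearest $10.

$125,610

At 10.375% the monthly rate is 0.0086458, so the payment is 185,100 × 0.0086458 / (1 − 1.0086458^−180) = $2,031.77.
Total outlay = 60 × $2,031.77 + $3,700.00 = $125,606.20.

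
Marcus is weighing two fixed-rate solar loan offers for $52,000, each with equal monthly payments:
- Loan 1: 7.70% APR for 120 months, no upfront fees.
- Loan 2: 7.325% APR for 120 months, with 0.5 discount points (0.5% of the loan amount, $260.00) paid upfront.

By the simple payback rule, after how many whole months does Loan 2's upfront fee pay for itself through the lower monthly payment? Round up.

26 months

Loan 1: monthly rate = 7.7%/12 = 0.0064167; payment = 52,000 × 0.0064167 / (1 − (1+0.0064167)^−120) = $622.69.
Loan 2: at 7.325% the monthly rate is 0.0061042, so the payment is 52,000 × 0.0061042 / (1 − 1.0061042^−120) = $612.51.
Monthly savings = $622.69 − $612.51 = $10.18.
Break-even = $260.00 / $10.18 = 25.54 → 26 months.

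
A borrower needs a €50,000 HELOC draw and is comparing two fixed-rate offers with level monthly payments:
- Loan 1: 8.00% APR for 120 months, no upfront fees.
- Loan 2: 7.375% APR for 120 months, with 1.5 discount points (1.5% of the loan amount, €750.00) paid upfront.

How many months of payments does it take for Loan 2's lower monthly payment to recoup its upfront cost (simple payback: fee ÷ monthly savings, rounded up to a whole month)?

46 months

Loan 1: at 8.00% the monthly rate is 0.0066667, so the payment is 50,000 × 0.0066667 / (1 − 1.0066667^−120) = €606.64.
Loan 2: monthly rate = 7.375%/12 = 0.0061458; payment = 50,000 × 0.0061458 / (1 − (1+0.0061458)^−120) = €590.25.
Monthly savings = €606.64 − €590.25 = €16.39.
Break-even = €750.00 / €16.39 = 45.76 → 46 months.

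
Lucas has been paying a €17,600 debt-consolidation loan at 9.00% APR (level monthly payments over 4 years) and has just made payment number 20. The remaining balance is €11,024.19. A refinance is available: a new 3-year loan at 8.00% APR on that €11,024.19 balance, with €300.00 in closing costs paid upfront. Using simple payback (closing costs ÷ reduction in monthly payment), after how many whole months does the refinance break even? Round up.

4 months

Current payment = 17,600 × 9%/12 / (1 − (1+0.0075000)^−48) = €437.98.
Refinanced payment = 11,024.19 × 0.0066667 / (1 − (1+0.0066667)^−36) = €345.46.
Monthly savings = €437.98 − €345.46 = €92.52.
Break-even = €300.00 / €92.52 = 3.24 → 4 months.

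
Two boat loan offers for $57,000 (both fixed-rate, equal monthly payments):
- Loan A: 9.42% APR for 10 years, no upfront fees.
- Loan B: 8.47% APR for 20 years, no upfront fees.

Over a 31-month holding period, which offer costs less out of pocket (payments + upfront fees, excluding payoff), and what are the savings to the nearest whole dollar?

Loan A: monthly rate = 9.42%/12 = 0.0078500; payment = 57,000 × 0.0078500 / (1 − (1+0.0078500)^−120) = $735.07.
Loan B: at 8.47% the monthly rate is 0.0070583, so the payment is 57,000 × 0.0070583 / (1 − 1.0070583^−240) = $493.58.
Over 31 months: Loan A costs 31 × $735.07 = $22,787.17; Loan B costs 31 × $493.58 = $15,300.98.
Loan B is cheaper by $22,787.17 − $15,300.98 = $7,486.19.

Loan B by $7,486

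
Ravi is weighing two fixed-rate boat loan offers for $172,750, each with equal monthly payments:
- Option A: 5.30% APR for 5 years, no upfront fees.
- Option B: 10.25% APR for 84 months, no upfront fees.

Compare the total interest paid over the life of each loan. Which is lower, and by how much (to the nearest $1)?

Option A by $45,750

Option A: monthly rate = 5.3%/12 = 0.0044167; payment = 172,750 × 0.0044167 / (1 − (1+0.0044167)^−60) = $3,283.80.
Total interest on Option A = 60 × $3,283.80 − $172,750 = $24,278.00.
Option B: at 10.25% the monthly rate is 0.0085417, so the payment is 172,750 × 0.0085417 / (1 − 1.0085417^−84) = $2,890.22.
Total interest on Option B = 84 × $2,890.22 − $172,750 = $70,028.48.
Option A is lower by $45,750.48.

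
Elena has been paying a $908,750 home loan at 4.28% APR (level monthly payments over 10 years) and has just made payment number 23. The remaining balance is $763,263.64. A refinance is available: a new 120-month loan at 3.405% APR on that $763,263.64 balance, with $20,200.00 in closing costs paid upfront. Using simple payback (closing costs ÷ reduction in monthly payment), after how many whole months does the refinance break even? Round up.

12 months

Current payment = 908,750 × 4.28%/12 / (1 − (1+0.0035667)^−120) = $9,322.07.
Refinanced payment = 763,263.64 × 0.0028375 / (1 − (1+0.0028375)^−120) = $7,513.68.
Monthly savings = $9,322.07 − $7,513.68 = $1,808.39.
Break-even = $20,200.00 / $1,808.39 = 11.17 → 12 months.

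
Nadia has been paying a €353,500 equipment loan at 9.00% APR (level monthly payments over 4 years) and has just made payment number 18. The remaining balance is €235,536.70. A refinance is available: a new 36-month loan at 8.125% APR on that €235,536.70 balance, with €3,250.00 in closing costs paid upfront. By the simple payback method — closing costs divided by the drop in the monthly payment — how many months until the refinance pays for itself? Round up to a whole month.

Current payment = 353,500 × 9%/12 / (1 − (1+0.0075000)^−48) = €8,796.86.
Refinanced payment = 235,536.70 × 0.0067708 / (1 − (1+0.0067708)^−36) = €7,394.45.
Monthly savings = €8,796.86 − €7,394.45 = €1,402.41.
Break-even = €3,250.00 / €1,402.41 = 2.32 → 3 months.

3 months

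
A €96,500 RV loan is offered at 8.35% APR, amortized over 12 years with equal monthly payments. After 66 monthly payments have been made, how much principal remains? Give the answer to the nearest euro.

€63,830

With monthly rate i = 8.35%/12 = 0.0069583, the balance after k of n payments is P · [(1+i)^n − (1+i)^k] / [(1+i)^n − 1].
(1+0.0069583)^144 = 2.71428879 and (1+0.0069583)^66 = 1.58037090, so the balance is 96,500 × (2.71428879 − 1.58037090) / (2.71428879 − 1) = €63,830.01.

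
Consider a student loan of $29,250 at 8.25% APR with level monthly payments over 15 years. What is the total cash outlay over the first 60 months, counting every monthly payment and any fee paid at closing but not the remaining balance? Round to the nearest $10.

At 8.25% the monthly rate is 0.0068750, so the payment is 29,250 × 0.0068750 / (1 − 1.0068750^−180) = $283.77.
Total outlay = 60 × $283.77 = $17,026.20.

$17,030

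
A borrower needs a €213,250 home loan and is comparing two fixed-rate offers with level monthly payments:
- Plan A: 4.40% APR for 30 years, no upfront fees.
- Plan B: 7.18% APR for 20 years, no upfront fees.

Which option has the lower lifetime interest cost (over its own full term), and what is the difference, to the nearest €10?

Plan A by €17,910

Plan A: at 4.40% the monthly rate is 0.0036667, so the payment is 213,250 × 0.0036667 / (1 − 1.0036667^−360) = €1,067.87.
Total interest on Plan A = 360 × €1,067.87 − €213,250 = €171,183.20.
Plan B: at 7.18% the monthly rate is 0.0059833, so the payment is 213,250 × 0.0059833 / (1 − 1.0059833^−240) = €1,676.44.
Total interest on Plan B = 240 × €1,676.44 − €213,250 = €189,095.60.
Plan A is lower by €17,912.40.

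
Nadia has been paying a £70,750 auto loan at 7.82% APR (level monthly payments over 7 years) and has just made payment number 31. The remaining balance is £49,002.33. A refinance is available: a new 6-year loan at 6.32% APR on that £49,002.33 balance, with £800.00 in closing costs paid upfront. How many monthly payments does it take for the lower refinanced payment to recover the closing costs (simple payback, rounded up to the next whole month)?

Current payment = 70,750 × 7.82%/12 / (1 − (1+0.0065167)^−84) = £1,096.39.
Refinanced payment = 49,002.33 × 0.0052667 / (1 − (1+0.0052667)^−72) = £819.53.
Monthly savings = £1,096.39 − £819.53 = £276.86.
Break-even = £800.00 / £276.86 = 2.89 → 3 months.

3 months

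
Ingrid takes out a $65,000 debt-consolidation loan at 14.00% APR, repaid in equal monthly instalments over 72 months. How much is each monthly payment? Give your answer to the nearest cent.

At 14.00% the monthly rate is 0.0116667, so the payment is 65,000 × 0.0116667 / (1 − 1.0116667^−72) = $1,339.37.

$1,339.37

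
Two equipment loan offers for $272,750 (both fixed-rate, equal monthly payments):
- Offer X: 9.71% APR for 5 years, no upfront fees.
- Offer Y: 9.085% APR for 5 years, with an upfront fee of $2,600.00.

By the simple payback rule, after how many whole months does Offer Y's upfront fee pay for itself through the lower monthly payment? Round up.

Offer X: at 9.71% the monthly rate is 0.0080917, so the payment is 272,750 × 0.0080917 / (1 − 1.0080917^−60) = $5,756.29.
Offer Y: at 9.085% the monthly rate is 0.0075708, so the payment is 272,750 × 0.0075708 / (1 − 1.0075708^−60) = $5,673.10.
Monthly savings = $5,756.29 − $5,673.10 = $83.19.
Break-even = $2,600.00 / $83.19 = 31.25 → 32 months.

32 months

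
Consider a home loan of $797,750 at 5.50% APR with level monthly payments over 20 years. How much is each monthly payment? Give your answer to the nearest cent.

At 5.50% the monthly rate is 0.0045833, so the payment is 797,750 × 0.0045833 / (1 − 1.0045833^−240) = $5,487.62.

$5,487.62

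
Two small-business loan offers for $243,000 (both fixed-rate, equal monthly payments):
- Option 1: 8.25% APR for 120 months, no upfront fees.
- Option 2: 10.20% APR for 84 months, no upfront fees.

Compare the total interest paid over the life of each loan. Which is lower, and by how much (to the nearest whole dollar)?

Option 2 by $16,679

Option 1: monthly rate = 8.25%/12 = 0.0068750; payment = 243,000 × 0.0068750 / (1 − (1+0.0068750)^−120) = $2,980.46.
Total interest on Option 1 = 120 × $2,980.46 − $243,000 = $114,655.20.
Option 2: monthly rate = 10.2%/12 = 0.0085000; payment = 243,000 × 0.0085000 / (1 − (1+0.0085000)^−84) = $4,059.24.
Total interest on Option 2 = 84 × $4,059.24 − $243,000 = $97,976.16.
Option 2 is lower by $16,679.04.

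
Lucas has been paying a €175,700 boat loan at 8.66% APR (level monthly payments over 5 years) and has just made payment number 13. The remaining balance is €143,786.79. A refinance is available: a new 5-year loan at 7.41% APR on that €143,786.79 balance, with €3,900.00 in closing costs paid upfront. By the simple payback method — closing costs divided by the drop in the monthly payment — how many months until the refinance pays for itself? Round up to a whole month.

Current payment = 175,700 × 8.66%/12 / (1 − (1+0.0072167)^−60) = €3,618.32.
Refinanced payment = 143,786.79 × 0.0061750 / (1 − (1+0.0061750)^−60) = €2,875.05.
Monthly savings = €3,618.32 − €2,875.05 = €743.27.
Break-even = €3,900.00 / €743.27 = 5.25 → 6 months.

6 months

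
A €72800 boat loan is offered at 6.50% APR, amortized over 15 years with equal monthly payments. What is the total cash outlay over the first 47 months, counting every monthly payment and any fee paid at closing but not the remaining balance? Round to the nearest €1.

€29,806

At 6.50% the monthly rate is 0.0054167, so the payment is 72,800 × 0.0054167 / (1 − 1.0054167^−180) = €634.17.
Total outlay = 47 × €634.17 = €29,805.99.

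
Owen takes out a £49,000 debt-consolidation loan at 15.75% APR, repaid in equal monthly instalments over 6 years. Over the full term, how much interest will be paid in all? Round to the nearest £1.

Monthly rate = 15.75%/12 = 0.0131250; payment = 49,000 × 0.0131250 / (1 − (1+0.0131250)^−72) = £1,056.17.
Total paid = 72 × £1,056.17 = £76,044.24; interest = £76,044.24 − £49,000 = £27,044.24.

£27,044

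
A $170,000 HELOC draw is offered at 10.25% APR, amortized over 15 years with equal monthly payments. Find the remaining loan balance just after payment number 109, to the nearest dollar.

$98,336

With monthly rate i = 10.25%/12 = 0.0085417, the balance after k of n payments is P · [(1+i)^n − (1+i)^k] / [(1+i)^n − 1].
(1+0.0085417)^180 = 4.62266208 and (1+0.0085417)^109 = 2.52713902, so the balance is 170,000 × (4.62266208 − 2.52713902) / (4.62266208 − 1) = $98,336.23.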